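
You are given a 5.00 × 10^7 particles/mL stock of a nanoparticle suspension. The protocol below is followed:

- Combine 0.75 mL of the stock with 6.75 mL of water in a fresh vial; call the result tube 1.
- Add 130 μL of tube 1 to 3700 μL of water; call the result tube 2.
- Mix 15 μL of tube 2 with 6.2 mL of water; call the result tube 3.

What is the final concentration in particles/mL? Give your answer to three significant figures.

Step 1: 0.75 mL + 6.75 mL = 7.5 mL total → factor 7.5/0.75 = 10
Step 2: 130 μL + 3700 μL = 3830 μL total → factor 3830/130 = 29.462
Step 3: 15 μL + 6.2 mL = 6215 μL total → factor 6215/15 = 414.33
Overall dilution factor = 10 × 29.462 × 414.33 = 1.2207 × 10^5
Final = 5.00 × 10^7 particles/mL / 1.2207 × 10^5 = 410 particles/mL

410 particles/mL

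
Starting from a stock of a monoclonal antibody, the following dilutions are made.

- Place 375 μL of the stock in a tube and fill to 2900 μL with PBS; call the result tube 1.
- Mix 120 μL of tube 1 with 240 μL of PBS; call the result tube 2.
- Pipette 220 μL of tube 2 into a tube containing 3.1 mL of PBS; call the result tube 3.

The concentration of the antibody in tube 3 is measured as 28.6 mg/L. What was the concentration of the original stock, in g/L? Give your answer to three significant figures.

Step 1: 375 μL brought to 2900 μL → factor 2900/375 = 7.7333
Step 2: 120 μL + 240 μL = 360 μL total → factor 360/120 = 3
Step 3: 220 μL + 3.1 mL = 3320 μL total → factor 3320/220 = 15.091
Overall dilution factor = 7.7333 × 3 × 15.091 = 350.11
Stock = 28.6 mg/L × 350.11 = 1.001 × 10^4 mg/L = 10.0 g/L

10.0 g/L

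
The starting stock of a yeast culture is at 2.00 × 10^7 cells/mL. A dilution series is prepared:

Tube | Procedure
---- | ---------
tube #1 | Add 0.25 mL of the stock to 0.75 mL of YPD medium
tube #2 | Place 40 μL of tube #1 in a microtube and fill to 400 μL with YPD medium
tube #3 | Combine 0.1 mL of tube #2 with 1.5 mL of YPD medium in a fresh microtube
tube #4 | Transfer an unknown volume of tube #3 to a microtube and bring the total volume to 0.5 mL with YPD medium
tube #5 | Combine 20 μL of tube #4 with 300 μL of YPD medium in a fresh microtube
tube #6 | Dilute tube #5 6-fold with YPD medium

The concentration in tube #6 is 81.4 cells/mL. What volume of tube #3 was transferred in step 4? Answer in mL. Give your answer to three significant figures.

0.125 mL

Step 1: 0.25 mL + 0.75 mL = 1 mL total → factor 1/0.25 = 4
Step 2: 40 μL brought to 400 μL → factor 400/40 = 10
Step 3: 0.1 mL + 1.5 mL = 1.6 mL total → factor 1.6/0.1 = 16
Step 4: v brought to 0.5 mL → factor = 0.5 mL/v
Step 5: 20 μL + 300 μL = 320 μL total → factor 320/20 = 16
Step 6: 6-fold → factor 6
Product of known-step factors = 61440
Overall factor = 2.00 × 10^7 cells/mL / (81.4 cells/mL) = 2.457 × 10^5
Step-4 factor = 2.457 × 10^5 / 61440 = 3.999
v = 0.5 mL / 3.999 = 0.125 mL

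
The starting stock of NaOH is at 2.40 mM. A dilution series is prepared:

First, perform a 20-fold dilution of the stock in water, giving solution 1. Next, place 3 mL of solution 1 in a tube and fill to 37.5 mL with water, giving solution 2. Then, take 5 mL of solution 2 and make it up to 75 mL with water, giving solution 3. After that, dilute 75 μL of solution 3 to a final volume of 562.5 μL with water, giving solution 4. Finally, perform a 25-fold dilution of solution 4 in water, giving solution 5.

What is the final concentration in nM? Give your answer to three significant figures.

3.41 nM

Step 1: 20-fold → factor 20
Step 2: 3 mL brought to 37.5 mL → factor 37.5/3 = 12.5
Step 3: 5 mL brought to 75 mL → factor 75/5 = 15
Step 4: 75 μL brought to 562.5 μL → factor 562.5/75 = 7.5
Step 5: 25-fold → factor 25
Overall dilution factor = 20 × 12.5 × 15 × 7.5 × 25 = 7.0312 × 10^5
Final = 2.40 mM / 7.0312 × 10^5 = 3.413 × 10^-6 mM = 3.41 nM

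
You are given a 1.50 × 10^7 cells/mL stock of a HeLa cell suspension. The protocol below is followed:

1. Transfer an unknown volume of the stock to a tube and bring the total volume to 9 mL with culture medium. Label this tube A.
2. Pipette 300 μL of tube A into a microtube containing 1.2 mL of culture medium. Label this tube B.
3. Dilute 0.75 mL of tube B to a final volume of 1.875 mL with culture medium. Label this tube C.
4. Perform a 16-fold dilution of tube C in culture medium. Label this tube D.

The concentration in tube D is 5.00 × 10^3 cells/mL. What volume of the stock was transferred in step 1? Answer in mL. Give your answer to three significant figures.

Step 1: v brought to 9 mL → factor = 9 mL/v
Step 2: 300 μL + 1.2 mL = 1500 μL total → factor 1500/300 = 5
Step 3: 0.75 mL brought to 1.875 mL → factor 1.875/0.75 = 2.5
Step 4: 16-fold → factor 16
Product of known-step factors = 200
Overall factor = 1.50 × 10^7 cells/mL / (5.00 × 10^3 cells/mL) = 3000
Step-1 factor = 3000 / 200 = 15
v = 9 mL / 15 = 0.600 mL

0.600 mL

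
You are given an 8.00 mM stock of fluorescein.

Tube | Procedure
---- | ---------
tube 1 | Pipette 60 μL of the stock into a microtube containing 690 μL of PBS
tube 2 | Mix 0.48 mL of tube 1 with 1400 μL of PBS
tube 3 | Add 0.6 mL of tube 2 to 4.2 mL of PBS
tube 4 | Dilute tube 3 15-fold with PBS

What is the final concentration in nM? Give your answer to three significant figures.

Step 1: 60 μL + 690 μL = 750 μL total → factor 750/60 = 12.5
Step 2: 0.48 mL + 1400 μL = 1.88 mL total → factor 1.88/0.48 = 3.9167
Step 3: 0.6 mL + 4.2 mL = 4.8 mL total → factor 4.8/0.6 = 8
Step 4: 15-fold → factor 15
Overall dilution factor = 12.5 × 3.9167 × 8 × 15 = 5875
Final = 8.00 mM / 5875 = 0.001362 mM = 1.36 × 10^3 nM

1.36 × 10^3 nM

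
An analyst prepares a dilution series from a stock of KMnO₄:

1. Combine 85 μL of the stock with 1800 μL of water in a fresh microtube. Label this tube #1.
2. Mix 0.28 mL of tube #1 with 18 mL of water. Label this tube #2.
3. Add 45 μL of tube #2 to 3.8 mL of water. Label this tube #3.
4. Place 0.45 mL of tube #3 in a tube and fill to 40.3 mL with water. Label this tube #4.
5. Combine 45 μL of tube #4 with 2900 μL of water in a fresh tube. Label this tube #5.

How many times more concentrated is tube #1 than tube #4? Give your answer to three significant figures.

5.00 × 10^5

Step 1: 85 μL + 1800 μL = 1885 μL total → factor 1885/85 = 22.176
Step 2: 0.28 mL + 18 mL = 18.28 mL total → factor 18.28/0.28 = 65.286
Step 3: 45 μL + 3.8 mL = 3845 μL total → factor 3845/45 = 85.444
Step 4: 0.45 mL brought to 40.3 mL → factor 40.3/0.45 = 89.556
Dilution factor to tube #1 = 22.176; to tube #4 = 1.1079 × 10^7
[tube #1]/[tube #4] = (factor to tube #4)/(factor to tube #1) = 1.1079 × 10^7/22.176 = 5.00 × 10^5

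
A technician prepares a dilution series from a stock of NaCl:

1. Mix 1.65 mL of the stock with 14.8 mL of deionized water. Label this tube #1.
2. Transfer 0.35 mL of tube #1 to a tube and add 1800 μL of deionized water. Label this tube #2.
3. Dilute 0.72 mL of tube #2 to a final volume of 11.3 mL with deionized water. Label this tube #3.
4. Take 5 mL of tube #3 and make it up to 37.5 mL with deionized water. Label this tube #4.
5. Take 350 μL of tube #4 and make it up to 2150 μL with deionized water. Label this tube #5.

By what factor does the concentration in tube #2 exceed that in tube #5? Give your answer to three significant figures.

Step 1: 1.65 mL + 14.8 mL = 16.45 mL total → factor 16.45/1.65 = 9.9697
Step 2: 0.35 mL + 1800 μL = 2.15 mL total → factor 2.15/0.35 = 6.1429
Step 3: 0.72 mL brought to 11.3 mL → factor 11.3/0.72 = 15.694
Step 4: 5 mL brought to 37.5 mL → factor 37.5/5 = 7.5
Step 5: 350 μL brought to 2150 μL → factor 2150/350 = 6.1429
Dilution factor to tube #2 = 61.242; to tube #5 = 44282
[tube #2]/[tube #5] = (factor to tube #5)/(factor to tube #2) = 44282/61.242 = 723

723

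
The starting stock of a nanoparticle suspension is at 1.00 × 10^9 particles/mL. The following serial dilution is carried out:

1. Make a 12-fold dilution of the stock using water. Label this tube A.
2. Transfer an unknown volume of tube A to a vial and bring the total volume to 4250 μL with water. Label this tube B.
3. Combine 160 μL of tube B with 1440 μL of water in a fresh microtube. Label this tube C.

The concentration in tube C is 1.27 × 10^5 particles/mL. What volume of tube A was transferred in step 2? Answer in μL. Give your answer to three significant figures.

64.8 μL

Step 1: 12-fold → factor 12
Step 2: v brought to 4250 μL → factor = 4250 μL/v
Step 3: 160 μL + 1440 μL = 1600 μL total → factor 1600/160 = 10
Product of known-step factors = 120
Overall factor = 1.00 × 10^9 particles/mL / (1.27 × 10^5 particles/mL) = 7874
Step-2 factor = 7874 / 120 = 65.617
v = 4250 μL / 65.617 = 64.8 μL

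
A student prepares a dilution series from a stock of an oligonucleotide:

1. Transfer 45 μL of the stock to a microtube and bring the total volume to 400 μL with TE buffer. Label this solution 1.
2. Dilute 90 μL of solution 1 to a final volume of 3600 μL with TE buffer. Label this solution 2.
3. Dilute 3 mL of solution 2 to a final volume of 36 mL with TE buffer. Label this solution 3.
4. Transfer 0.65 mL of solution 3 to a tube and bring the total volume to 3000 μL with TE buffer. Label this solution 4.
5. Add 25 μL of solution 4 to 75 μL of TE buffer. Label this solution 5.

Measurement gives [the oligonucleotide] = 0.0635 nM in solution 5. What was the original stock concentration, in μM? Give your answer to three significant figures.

Step 1: 45 μL brought to 400 μL → factor 400/45 = 8.8889
Step 2: 90 μL brought to 3600 μL → factor 3600/90 = 40
Step 3: 3 mL brought to 36 mL → factor 36/3 = 12
Step 4: 0.65 mL brought to 3000 μL → factor 3/0.65 = 4.6154
Step 5: 25 μL + 75 μL = 100 μL total → factor 100/25 = 4
Overall dilution factor = 8.8889 × 40 × 12 × 4.6154 × 4 = 78769
Stock = 0.0635 nM × 78769 = 5002 nM = 5.00 μM

5.00 μM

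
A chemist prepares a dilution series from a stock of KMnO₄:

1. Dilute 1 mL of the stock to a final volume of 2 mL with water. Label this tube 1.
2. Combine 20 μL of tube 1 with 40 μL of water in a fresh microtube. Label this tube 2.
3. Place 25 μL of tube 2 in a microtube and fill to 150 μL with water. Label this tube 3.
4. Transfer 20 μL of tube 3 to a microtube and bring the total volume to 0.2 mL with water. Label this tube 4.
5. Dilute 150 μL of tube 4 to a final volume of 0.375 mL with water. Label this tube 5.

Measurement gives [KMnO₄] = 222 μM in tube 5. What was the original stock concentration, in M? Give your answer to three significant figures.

Step 1: 1 mL brought to 2 mL → factor 2/1 = 2
Step 2: 20 μL + 40 μL = 60 μL total → factor 60/20 = 3
Step 3: 25 μL brought to 150 μL → factor 150/25 = 6
Step 4: 20 μL brought to 0.2 mL → factor 200/20 = 10
Step 5: 150 μL brought to 0.375 mL → factor 375/150 = 2.5
Overall dilution factor = 2 × 3 × 6 × 10 × 2.5 = 900
Stock = 222 μM × 900 = 1.998 × 10^5 μM = 0.200 M

0.200 M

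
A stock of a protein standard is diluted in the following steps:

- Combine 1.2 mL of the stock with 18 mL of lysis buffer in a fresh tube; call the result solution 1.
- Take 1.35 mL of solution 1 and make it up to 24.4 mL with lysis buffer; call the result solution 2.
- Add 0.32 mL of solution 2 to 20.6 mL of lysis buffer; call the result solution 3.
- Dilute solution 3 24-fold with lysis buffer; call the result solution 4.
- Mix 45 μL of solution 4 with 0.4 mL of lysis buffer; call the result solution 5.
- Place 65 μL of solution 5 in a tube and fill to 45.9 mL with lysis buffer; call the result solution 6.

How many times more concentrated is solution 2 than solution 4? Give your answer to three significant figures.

Step 1: 1.2 mL + 18 mL = 19.2 mL total → factor 19.2/1.2 = 16
Step 2: 1.35 mL brought to 24.4 mL → factor 24.4/1.35 = 18.074
Step 3: 0.32 mL + 20.6 mL = 20.92 mL total → factor 20.92/0.32 = 65.375
Step 4: 24-fold → factor 24
Dilution factor to solution 2 = 289.19; to solution 4 = 4.5373 × 10^5
[solution 2]/[solution 4] = (factor to solution 4)/(factor to solution 2) = 4.5373 × 10^5/289.19 = 1.57 × 10^3

1.57 × 10^3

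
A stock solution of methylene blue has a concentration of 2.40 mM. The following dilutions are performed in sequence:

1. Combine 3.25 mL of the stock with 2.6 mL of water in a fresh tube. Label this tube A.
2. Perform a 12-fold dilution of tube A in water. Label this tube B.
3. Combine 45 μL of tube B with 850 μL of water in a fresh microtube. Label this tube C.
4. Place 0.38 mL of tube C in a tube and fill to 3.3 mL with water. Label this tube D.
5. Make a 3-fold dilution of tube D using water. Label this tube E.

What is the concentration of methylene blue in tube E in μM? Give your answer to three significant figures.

Step 1: 3.25 mL + 2.6 mL = 5.85 mL total → factor 5.85/3.25 = 1.8
Step 2: 12-fold → factor 12
Step 3: 45 μL + 850 μL = 895 μL total → factor 895/45 = 19.889
Step 4: 0.38 mL brought to 3.3 mL → factor 3.3/0.38 = 8.6842
Step 5: 3-fold → factor 3
Overall dilution factor = 1.8 × 12 × 19.889 × 8.6842 × 3 = 11192
Final = 2.40 mM / 11192 = 0.0002144 mM = 0.214 μM

0.214 μM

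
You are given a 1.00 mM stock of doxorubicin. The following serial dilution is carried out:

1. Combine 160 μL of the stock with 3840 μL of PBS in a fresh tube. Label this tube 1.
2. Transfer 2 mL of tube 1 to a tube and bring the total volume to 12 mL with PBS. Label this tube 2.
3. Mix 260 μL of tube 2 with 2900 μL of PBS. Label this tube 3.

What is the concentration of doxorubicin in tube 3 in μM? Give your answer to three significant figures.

Step 1: 160 μL + 3840 μL = 4000 μL total → factor 4000/160 = 25
Step 2: 2 mL brought to 12 mL → factor 12/2 = 6
Step 3: 260 μL + 2900 μL = 3160 μL total → factor 3160/260 = 12.154
Overall dilution factor = 25 × 6 × 12.154 = 1823.1
Final = 1.00 mM / 1823.1 = 0.0005485 mM = 0.549 μM

0.549 μM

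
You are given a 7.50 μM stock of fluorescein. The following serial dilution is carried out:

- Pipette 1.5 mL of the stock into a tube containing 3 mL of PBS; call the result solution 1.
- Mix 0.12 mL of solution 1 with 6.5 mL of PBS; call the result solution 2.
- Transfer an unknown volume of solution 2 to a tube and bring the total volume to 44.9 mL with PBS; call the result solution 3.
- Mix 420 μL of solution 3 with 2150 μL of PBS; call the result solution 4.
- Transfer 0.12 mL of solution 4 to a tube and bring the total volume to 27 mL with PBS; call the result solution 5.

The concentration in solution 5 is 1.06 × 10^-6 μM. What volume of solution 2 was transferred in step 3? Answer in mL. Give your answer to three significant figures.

1.45 mL

Step 1: 1.5 mL + 3 mL = 4.5 mL total → factor 4.5/1.5 = 3
Step 2: 0.12 mL + 6.5 mL = 6.62 mL total → factor 6.62/0.12 = 55.167
Step 3: v brought to 44.9 mL → factor = 44.9 mL/v
Step 4: 420 μL + 2150 μL = 2570 μL total → factor 2570/420 = 6.119
Step 5: 0.12 mL brought to 27 mL → factor 27/0.12 = 225
Product of known-step factors = 2.2786 × 10^5
Overall factor = 7.50 μM / (1.06 × 10^-6 μM) = 7.0755 × 10^6
Step-3 factor = 7.0755 × 10^6 / 2.2786 × 10^5 = 31.052
v = 44.9 mL / 31.052 = 1.45 mL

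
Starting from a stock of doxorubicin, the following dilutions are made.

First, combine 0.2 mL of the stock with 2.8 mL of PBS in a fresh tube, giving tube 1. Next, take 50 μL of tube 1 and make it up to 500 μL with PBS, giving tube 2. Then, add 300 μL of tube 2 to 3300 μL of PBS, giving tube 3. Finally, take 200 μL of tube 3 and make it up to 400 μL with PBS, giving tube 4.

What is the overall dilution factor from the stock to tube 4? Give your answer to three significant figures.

3.60 × 10^3

Step 1: 0.2 mL + 2.8 mL = 3 mL total → factor 3/0.2 = 15
Step 2: 50 μL brought to 500 μL → factor 500/50 = 10
Step 3: 300 μL + 3300 μL = 3600 μL total → factor 3600/300 = 12
Step 4: 200 μL brought to 400 μL → factor 400/200 = 2
Overall dilution factor = 15 × 10 × 12 × 2 = 3600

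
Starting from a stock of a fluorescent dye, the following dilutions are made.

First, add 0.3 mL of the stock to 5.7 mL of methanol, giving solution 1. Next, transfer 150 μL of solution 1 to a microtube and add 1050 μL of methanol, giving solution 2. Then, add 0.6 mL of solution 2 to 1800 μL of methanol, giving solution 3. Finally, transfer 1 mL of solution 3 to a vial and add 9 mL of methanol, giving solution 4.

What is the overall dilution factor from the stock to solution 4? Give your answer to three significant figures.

6.40 × 10^3

Step 1: 0.3 mL + 5.7 mL = 6 mL total → factor 6/0.3 = 20
Step 2: 150 μL + 1050 μL = 1200 μL total → factor 1200/150 = 8
Step 3: 0.6 mL + 1800 μL = 2.4 mL total → factor 2.4/0.6 = 4
Step 4: 1 mL + 9 mL = 10 mL total → factor 10/1 = 10
Overall dilution factor = 20 × 8 × 4 × 10 = 6400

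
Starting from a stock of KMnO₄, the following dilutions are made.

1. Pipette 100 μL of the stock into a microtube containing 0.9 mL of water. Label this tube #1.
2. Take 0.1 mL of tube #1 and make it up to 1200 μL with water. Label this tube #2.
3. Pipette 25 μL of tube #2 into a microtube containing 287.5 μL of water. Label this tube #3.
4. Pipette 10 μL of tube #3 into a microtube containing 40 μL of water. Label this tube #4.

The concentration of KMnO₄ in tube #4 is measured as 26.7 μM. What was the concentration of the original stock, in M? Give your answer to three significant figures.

Step 1: 100 μL + 0.9 mL = 1000 μL total → factor 1000/100 = 10
Step 2: 0.1 mL brought to 1200 μL → factor 1.2/0.1 = 12
Step 3: 25 μL + 287.5 μL = 312.5 μL total → factor 312.5/25 = 12.5
Step 4: 10 μL + 40 μL = 50 μL total → factor 50/10 = 5
Overall dilution factor = 10 × 12 × 12.5 × 5 = 7500
Stock = 26.7 μM × 7500 = 2.002 × 10^5 μM = 0.200 M

0.200 M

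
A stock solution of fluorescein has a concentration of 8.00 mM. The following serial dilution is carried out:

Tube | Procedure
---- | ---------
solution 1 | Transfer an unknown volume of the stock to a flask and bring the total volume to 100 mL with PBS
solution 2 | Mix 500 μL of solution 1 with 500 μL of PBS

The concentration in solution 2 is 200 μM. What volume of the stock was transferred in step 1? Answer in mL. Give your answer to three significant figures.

5.00 mL

Step 1: v brought to 100 mL → factor = 100 mL/v
Step 2: 500 μL + 500 μL = 1000 μL total → factor 1000/500 = 2
Product of known-step factors = 2
Overall factor = 8.00 mM / (200 μM) = 40
Step-1 factor = 40 / 2 = 20
v = 100 mL / 20 = 5.00 mL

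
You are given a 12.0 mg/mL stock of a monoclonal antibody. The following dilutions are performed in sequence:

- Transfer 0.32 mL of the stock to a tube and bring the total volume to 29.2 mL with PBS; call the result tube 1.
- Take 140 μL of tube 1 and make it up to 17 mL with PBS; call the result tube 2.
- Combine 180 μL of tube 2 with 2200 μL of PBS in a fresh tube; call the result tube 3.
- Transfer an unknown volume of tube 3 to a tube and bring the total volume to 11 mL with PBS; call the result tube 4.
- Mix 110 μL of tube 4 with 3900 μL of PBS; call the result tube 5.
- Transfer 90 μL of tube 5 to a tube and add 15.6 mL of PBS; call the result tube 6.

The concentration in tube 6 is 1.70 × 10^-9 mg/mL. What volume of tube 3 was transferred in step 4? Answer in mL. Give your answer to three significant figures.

1.45 mL

Step 1: 0.32 mL brought to 29.2 mL → factor 29.2/0.32 = 91.25
Step 2: 140 μL brought to 17 mL → factor 17000/140 = 121.43
Step 3: 180 μL + 2200 μL = 2380 μL total → factor 2380/180 = 13.222
Step 4: v brought to 11 mL → factor = 11 mL/v
Step 5: 110 μL + 3900 μL = 4010 μL total → factor 4010/110 = 36.455
Step 6: 90 μL + 15.6 mL = 15690 μL total → factor 15690/90 = 174.33
Product of known-step factors = 9.3109 × 10^8
Overall factor = 12.0 mg/mL / (1.70 × 10^-9 mg/mL) = 7.0588 × 10^9
Step-4 factor = 7.0588 × 10^9 / 9.3109 × 10^8 = 7.5813
v = 11 mL / 7.5813 = 1.45 mL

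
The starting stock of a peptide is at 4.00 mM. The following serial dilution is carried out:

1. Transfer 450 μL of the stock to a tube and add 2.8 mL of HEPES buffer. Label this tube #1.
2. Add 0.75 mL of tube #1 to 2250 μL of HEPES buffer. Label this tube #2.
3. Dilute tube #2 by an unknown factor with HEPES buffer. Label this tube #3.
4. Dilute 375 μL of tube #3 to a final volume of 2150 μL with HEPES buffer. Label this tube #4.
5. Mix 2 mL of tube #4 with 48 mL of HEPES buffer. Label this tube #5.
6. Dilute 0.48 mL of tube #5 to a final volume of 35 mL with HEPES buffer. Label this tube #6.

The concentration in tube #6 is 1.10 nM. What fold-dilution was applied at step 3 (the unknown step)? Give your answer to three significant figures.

Step 1: 450 μL + 2.8 mL = 3250 μL total → factor 3250/450 = 7.2222
Step 2: 0.75 mL + 2250 μL = 3 mL total → factor 3/0.75 = 4
Step 3: unknown factor x
Step 4: 375 μL brought to 2150 μL → factor 2150/375 = 5.7333
Step 5: 2 mL + 48 mL = 50 mL total → factor 50/2 = 25
Step 6: 0.48 mL brought to 35 mL → factor 35/0.48 = 72.917
Product of known-step factors = 3.0193 × 10^5
Overall factor = 4.00 mM / (1.10 nM) = 3.6364 × 10^6
x = 3.6364 × 10^6 / 3.0193 × 10^5 = 12.0

12.0-fold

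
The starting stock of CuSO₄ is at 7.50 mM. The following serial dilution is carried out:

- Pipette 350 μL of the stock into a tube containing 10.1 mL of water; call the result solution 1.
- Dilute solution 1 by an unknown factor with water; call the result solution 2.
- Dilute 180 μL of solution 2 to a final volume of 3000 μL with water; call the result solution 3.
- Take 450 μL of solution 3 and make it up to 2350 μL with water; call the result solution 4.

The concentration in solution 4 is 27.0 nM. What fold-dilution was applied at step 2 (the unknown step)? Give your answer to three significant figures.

107-fold

Step 1: 350 μL + 10.1 mL = 10450 μL total → factor 10450/350 = 29.857
Step 2: unknown factor x
Step 3: 180 μL brought to 3000 μL → factor 3000/180 = 16.667
Step 4: 450 μL brought to 2350 μL → factor 2350/450 = 5.2222
Product of known-step factors = 2598.7
Overall factor = 7.50 mM / (27.0 nM) = 2.7778 × 10^5
x = 2.7778 × 10^5 / 2598.7 = 107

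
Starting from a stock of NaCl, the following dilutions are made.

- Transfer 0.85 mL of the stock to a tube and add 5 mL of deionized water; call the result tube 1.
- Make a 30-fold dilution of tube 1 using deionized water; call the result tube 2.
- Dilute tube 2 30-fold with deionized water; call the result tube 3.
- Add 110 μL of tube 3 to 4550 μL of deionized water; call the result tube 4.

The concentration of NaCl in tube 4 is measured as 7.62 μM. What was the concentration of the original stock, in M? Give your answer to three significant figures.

2.00 M

Step 1: 0.85 mL + 5 mL = 5.85 mL total → factor 5.85/0.85 = 6.8824
Step 2: 30-fold → factor 30
Step 3: 30-fold → factor 30
Step 4: 110 μL + 4550 μL = 4660 μL total → factor 4660/110 = 42.364
Overall dilution factor = 6.8824 × 30 × 30 × 42.364 = 2.6241 × 10^5
Stock = 7.62 μM × 2.6241 × 10^5 = 2.000 × 10^6 μM = 2.00 M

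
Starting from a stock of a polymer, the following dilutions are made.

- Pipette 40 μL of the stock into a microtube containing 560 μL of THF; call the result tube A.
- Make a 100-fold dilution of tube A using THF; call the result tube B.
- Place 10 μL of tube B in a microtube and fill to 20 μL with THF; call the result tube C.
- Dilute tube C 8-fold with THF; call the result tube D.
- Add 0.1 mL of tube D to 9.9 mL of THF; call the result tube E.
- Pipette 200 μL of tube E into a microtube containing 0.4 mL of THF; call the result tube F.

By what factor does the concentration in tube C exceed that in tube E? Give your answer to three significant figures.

Step 1: 40 μL + 560 μL = 600 μL total → factor 600/40 = 15
Step 2: 100-fold → factor 100
Step 3: 10 μL brought to 20 μL → factor 20/10 = 2
Step 4: 8-fold → factor 8
Step 5: 0.1 mL + 9.9 mL = 10 mL total → factor 10/0.1 = 100
Dilution factor to tube C = 3000; to tube E = 2.4 × 10^6
[tube C]/[tube E] = (factor to tube E)/(factor to tube C) = 2.4 × 10^6/3000 = 800

800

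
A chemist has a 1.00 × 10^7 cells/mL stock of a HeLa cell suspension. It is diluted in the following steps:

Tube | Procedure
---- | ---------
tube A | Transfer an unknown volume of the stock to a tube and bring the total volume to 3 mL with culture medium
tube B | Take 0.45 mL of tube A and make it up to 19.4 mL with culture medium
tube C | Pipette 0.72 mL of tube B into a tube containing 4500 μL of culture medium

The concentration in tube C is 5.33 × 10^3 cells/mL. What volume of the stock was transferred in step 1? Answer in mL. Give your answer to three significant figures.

Step 1: v brought to 3 mL → factor = 3 mL/v
Step 2: 0.45 mL brought to 19.4 mL → factor 19.4/0.45 = 43.111
Step 3: 0.72 mL + 4500 μL = 5.22 mL total → factor 5.22/0.72 = 7.25
Product of known-step factors = 312.56
Overall factor = 1.00 × 10^7 cells/mL / (5.33 × 10^3 cells/mL) = 1876.2
Step-1 factor = 1876.2 / 312.56 = 6.0027
v = 3 mL / 6.0027 = 0.500 mL

0.500 mL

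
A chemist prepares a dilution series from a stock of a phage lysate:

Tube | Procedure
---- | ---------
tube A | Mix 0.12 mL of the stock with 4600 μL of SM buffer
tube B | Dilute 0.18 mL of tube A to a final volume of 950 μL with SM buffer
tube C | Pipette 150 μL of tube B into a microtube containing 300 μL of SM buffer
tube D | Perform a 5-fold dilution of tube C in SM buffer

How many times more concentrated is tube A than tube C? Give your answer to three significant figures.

15.8

Step 1: 0.12 mL + 4600 μL = 4.72 mL total → factor 4.72/0.12 = 39.333
Step 2: 0.18 mL brought to 950 μL → factor 0.95/0.18 = 5.2778
Step 3: 150 μL + 300 μL = 450 μL total → factor 450/150 = 3
Dilution factor to tube A = 39.333; to tube C = 622.78
[tube A]/[tube C] = (factor to tube C)/(factor to tube A) = 622.78/39.333 = 15.8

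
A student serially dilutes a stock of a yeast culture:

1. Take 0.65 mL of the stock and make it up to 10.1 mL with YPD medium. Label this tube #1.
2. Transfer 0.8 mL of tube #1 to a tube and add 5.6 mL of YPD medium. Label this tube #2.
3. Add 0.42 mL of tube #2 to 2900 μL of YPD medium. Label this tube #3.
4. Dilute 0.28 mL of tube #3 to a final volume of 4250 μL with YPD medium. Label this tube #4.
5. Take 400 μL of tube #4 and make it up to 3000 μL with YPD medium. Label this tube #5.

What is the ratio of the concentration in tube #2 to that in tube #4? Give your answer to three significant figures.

Step 1: 0.65 mL brought to 10.1 mL → factor 10.1/0.65 = 15.538
Step 2: 0.8 mL + 5.6 mL = 6.4 mL total → factor 6.4/0.8 = 8
Step 3: 0.42 mL + 2900 μL = 3.32 mL total → factor 3.32/0.42 = 7.9048
Step 4: 0.28 mL brought to 4250 μL → factor 4.25/0.28 = 15.179
Dilution factor to tube #2 = 124.31; to tube #4 = 14915
[tube #2]/[tube #4] = (factor to tube #4)/(factor to tube #2) = 14915/124.31 = 120

120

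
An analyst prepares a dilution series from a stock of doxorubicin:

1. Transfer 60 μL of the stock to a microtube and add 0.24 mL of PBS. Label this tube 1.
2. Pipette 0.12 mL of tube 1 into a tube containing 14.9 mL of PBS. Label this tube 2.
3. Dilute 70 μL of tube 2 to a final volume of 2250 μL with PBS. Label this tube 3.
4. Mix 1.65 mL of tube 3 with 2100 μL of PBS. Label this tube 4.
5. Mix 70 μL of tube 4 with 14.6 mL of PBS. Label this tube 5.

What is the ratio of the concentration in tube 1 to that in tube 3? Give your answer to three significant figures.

4.02 × 10^3

Step 1: 60 μL + 0.24 mL = 300 μL total → factor 300/60 = 5
Step 2: 0.12 mL + 14.9 mL = 15.02 mL total → factor 15.02/0.12 = 125.17
Step 3: 70 μL brought to 2250 μL → factor 2250/70 = 32.143
Dilution factor to tube 1 = 5; to tube 3 = 20116
[tube 1]/[tube 3] = (factor to tube 3)/(factor to tube 1) = 20116/5 = 4.02 × 10^3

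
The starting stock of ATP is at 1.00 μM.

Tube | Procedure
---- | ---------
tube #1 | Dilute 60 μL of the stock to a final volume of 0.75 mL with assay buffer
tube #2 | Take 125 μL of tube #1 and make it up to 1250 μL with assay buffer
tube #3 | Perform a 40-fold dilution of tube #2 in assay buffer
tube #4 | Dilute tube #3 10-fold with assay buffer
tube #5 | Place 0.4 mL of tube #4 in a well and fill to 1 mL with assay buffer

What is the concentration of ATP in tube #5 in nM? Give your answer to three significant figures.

Step 1: 60 μL brought to 0.75 mL → factor 750/60 = 12.5
Step 2: 125 μL brought to 1250 μL → factor 1250/125 = 10
Step 3: 40-fold → factor 40
Step 4: 10-fold → factor 10
Step 5: 0.4 mL brought to 1 mL → factor 1/0.4 = 2.5
Overall dilution factor = 12.5 × 10 × 40 × 10 × 2.5 = 1.25 × 10^5
Final = 1.00 μM / 1.25 × 10^5 = 8.000 × 10^-6 μM = 0.00800 nM

0.00800 nM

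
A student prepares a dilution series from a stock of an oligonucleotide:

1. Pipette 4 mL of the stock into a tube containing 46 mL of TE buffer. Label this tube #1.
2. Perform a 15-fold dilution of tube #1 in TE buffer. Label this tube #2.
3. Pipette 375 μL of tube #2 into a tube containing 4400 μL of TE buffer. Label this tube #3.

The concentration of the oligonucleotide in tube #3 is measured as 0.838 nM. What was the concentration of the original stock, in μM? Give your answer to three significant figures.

2.00 μM

Step 1: 4 mL + 46 mL = 50 mL total → factor 50/4 = 12.5
Step 2: 15-fold → factor 15
Step 3: 375 μL + 4400 μL = 4775 μL total → factor 4775/375 = 12.733
Overall dilution factor = 12.5 × 15 × 12.733 = 2387.5
Stock = 0.838 nM × 2387.5 = 2001 nM = 2.00 μM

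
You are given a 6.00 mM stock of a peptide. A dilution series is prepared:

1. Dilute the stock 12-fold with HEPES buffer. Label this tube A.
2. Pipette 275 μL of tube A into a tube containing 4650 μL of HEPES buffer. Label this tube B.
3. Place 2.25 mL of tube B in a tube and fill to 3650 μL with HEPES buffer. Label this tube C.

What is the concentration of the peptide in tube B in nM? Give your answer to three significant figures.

2.79 × 10^4 nM

Step 1: 12-fold → factor 12
Step 2: 275 μL + 4650 μL = 4925 μL total → factor 4925/275 = 17.909
Dilution factor through tube B = 12 × 17.909 = 214.91
[tube B] = 6.00 mM / 214.91 = 0.02792 mM = 2.79 × 10^4 nM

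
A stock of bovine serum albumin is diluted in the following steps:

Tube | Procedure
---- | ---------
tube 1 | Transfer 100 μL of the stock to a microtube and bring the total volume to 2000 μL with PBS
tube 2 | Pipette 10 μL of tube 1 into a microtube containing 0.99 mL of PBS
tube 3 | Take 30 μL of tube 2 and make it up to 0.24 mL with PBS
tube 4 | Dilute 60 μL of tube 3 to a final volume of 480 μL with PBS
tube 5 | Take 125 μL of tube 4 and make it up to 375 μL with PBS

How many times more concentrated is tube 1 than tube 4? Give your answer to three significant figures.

6.40 × 10^3

Step 1: 100 μL brought to 2000 μL → factor 2000/100 = 20
Step 2: 10 μL + 0.99 mL = 1000 μL total → factor 1000/10 = 100
Step 3: 30 μL brought to 0.24 mL → factor 240/30 = 8
Step 4: 60 μL brought to 480 μL → factor 480/60 = 8
Dilution factor to tube 1 = 20; to tube 4 = 1.28 × 10^5
[tube 1]/[tube 4] = (factor to tube 4)/(factor to tube 1) = 1.28 × 10^5/20 = 6.40 × 10^3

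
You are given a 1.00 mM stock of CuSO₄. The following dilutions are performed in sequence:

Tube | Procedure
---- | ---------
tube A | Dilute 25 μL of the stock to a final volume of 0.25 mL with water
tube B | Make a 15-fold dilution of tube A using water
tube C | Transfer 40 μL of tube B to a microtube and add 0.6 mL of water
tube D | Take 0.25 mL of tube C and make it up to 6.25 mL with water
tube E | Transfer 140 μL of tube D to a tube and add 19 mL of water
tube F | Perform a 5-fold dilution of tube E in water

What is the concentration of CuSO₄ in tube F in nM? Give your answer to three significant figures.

0.0244 nM

Step 1: 25 μL brought to 0.25 mL → factor 250/25 = 10
Step 2: 15-fold → factor 15
Step 3: 40 μL + 0.6 mL = 640 μL total → factor 640/40 = 16
Step 4: 0.25 mL brought to 6.25 mL → factor 6.25/0.25 = 25
Step 5: 140 μL + 19 mL = 19140 μL total → factor 19140/140 = 136.71
Step 6: 5-fold → factor 5
Overall dilution factor = 10 × 15 × 16 × 25 × 136.71 × 5 = 4.1014 × 10^7
Final = 1.00 mM / 4.1014 × 10^7 = 2.438 × 10^-8 mM = 0.0244 nM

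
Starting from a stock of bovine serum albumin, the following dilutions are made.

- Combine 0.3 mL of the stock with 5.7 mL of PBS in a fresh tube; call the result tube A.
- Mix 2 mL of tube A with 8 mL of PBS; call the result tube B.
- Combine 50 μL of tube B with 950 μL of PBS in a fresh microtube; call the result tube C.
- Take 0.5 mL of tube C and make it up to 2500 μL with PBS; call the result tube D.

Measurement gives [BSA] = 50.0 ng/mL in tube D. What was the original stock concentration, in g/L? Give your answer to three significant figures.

Step 1: 0.3 mL + 5.7 mL = 6 mL total → factor 6/0.3 = 20
Step 2: 2 mL + 8 mL = 10 mL total → factor 10/2 = 5
Step 3: 50 μL + 950 μL = 1000 μL total → factor 1000/50 = 20
Step 4: 0.5 mL brought to 2500 μL → factor 2.5/0.5 = 5
Overall dilution factor = 20 × 5 × 20 × 5 = 10000
Stock = 50.0 ng/mL × 10000 = 5.000 × 10^5 ng/mL = 0.500 g/L

0.500 g/L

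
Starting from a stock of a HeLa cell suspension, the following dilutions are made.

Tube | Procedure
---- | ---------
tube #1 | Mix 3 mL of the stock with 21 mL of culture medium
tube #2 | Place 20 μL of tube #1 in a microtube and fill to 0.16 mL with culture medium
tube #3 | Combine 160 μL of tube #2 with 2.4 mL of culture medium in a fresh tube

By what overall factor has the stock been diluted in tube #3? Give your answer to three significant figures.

1.02 × 10^3

Step 1: 3 mL + 21 mL = 24 mL total → factor 24/3 = 8
Step 2: 20 μL brought to 0.16 mL → factor 160/20 = 8
Step 3: 160 μL + 2.4 mL = 2560 μL total → factor 2560/160 = 16
Overall dilution factor = 8 × 8 × 16 = 1024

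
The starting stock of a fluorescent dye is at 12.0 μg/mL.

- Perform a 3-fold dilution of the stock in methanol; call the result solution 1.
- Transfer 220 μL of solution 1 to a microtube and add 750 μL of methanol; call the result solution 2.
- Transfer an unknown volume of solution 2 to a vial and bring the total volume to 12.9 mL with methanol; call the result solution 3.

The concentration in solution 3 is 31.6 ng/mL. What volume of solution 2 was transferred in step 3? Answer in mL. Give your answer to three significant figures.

Step 1: 3-fold → factor 3
Step 2: 220 μL + 750 μL = 970 μL total → factor 970/220 = 4.4091
Step 3: v brought to 12.9 mL → factor = 12.9 mL/v
Product of known-step factors = 13.227
Overall factor = 12.0 μg/mL / (31.6 ng/mL) = 379.75
Step-3 factor = 379.75 / 13.227 = 28.709
v = 12.9 mL / 28.709 = 0.449 mL

0.449 mL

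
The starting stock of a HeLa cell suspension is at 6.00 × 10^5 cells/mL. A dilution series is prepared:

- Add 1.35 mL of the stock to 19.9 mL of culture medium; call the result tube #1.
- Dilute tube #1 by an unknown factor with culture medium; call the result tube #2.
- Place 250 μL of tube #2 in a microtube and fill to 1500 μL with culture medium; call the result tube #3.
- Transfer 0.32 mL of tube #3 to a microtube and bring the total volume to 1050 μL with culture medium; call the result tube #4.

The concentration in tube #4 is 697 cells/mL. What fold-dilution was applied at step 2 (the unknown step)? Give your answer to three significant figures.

Step 1: 1.35 mL + 19.9 mL = 21.25 mL total → factor 21.25/1.35 = 15.741
Step 2: unknown factor x
Step 3: 250 μL brought to 1500 μL → factor 1500/250 = 6
Step 4: 0.32 mL brought to 1050 μL → factor 1.05/0.32 = 3.2812
Product of known-step factors = 309.9
Overall factor = 6.00 × 10^5 cells/mL / (697 cells/mL) = 860.83
x = 860.83 / 309.9 = 2.78

2.78-fold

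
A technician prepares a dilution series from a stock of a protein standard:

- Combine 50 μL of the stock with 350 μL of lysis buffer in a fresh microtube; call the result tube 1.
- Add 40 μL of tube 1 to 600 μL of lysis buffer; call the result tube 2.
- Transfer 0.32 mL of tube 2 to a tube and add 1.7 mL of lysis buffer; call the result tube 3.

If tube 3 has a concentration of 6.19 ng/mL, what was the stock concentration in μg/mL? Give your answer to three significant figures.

Step 1: 50 μL + 350 μL = 400 μL total → factor 400/50 = 8
Step 2: 40 μL + 600 μL = 640 μL total → factor 640/40 = 16
Step 3: 0.32 mL + 1.7 mL = 2.02 mL total → factor 2.02/0.32 = 6.3125
Overall dilution factor = 8 × 16 × 6.3125 = 808
Stock = 6.19 ng/mL × 808 = 5002 ng/mL = 5.00 μg/mL

5.00 μg/mL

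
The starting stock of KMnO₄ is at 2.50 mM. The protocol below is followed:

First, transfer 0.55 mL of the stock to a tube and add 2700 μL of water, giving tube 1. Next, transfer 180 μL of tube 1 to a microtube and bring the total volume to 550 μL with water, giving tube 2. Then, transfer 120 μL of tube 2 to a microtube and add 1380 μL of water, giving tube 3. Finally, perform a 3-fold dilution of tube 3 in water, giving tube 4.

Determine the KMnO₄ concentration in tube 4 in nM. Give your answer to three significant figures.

3.69 × 10^3 nM

Step 1: 0.55 mL + 2700 μL = 3.25 mL total → factor 3.25/0.55 = 5.9091
Step 2: 180 μL brought to 550 μL → factor 550/180 = 3.0556
Step 3: 120 μL + 1380 μL = 1500 μL total → factor 1500/120 = 12.5
Step 4: 3-fold → factor 3
Overall dilution factor = 5.9091 × 3.0556 × 12.5 × 3 = 677.08
Final = 2.50 mM / 677.08 = 0.003692 mM = 3.69 × 10^3 nM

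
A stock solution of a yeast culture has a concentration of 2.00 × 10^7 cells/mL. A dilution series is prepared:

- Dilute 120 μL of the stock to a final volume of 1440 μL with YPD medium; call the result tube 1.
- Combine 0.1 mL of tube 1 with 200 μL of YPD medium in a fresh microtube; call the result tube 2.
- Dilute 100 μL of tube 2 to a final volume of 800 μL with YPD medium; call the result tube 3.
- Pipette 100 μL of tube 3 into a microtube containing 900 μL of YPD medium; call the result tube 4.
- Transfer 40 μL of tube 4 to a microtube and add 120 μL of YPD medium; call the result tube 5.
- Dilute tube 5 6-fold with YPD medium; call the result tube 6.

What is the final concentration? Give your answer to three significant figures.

Step 1: 120 μL brought to 1440 μL → factor 1440/120 = 12
Step 2: 0.1 mL + 200 μL = 0.3 mL total → factor 0.3/0.1 = 3
Step 3: 100 μL brought to 800 μL → factor 800/100 = 8
Step 4: 100 μL + 900 μL = 1000 μL total → factor 1000/100 = 10
Step 5: 40 μL + 120 μL = 160 μL total → factor 160/40 = 4
Step 6: 6-fold → factor 6
Overall dilution factor = 12 × 3 × 8 × 10 × 4 × 6 = 69120
Final = 2.00 × 10^7 cells/mL / 69120 = 289 cells/mL

289 cells/mL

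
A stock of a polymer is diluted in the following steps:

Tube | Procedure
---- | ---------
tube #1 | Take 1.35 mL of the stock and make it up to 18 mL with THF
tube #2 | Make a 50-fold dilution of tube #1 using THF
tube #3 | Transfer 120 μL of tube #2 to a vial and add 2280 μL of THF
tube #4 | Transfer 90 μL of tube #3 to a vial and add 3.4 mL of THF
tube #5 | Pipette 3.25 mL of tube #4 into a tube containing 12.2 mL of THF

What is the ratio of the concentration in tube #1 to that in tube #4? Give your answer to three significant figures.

3.88 × 10^4

Step 1: 1.35 mL brought to 18 mL → factor 18/1.35 = 13.333
Step 2: 50-fold → factor 50
Step 3: 120 μL + 2280 μL = 2400 μL total → factor 2400/120 = 20
Step 4: 90 μL + 3.4 mL = 3490 μL total → factor 3490/90 = 38.778
Dilution factor to tube #1 = 13.333; to tube #4 = 5.1704 × 10^5
[tube #1]/[tube #4] = (factor to tube #4)/(factor to tube #1) = 5.1704 × 10^5/13.333 = 3.88 × 10^4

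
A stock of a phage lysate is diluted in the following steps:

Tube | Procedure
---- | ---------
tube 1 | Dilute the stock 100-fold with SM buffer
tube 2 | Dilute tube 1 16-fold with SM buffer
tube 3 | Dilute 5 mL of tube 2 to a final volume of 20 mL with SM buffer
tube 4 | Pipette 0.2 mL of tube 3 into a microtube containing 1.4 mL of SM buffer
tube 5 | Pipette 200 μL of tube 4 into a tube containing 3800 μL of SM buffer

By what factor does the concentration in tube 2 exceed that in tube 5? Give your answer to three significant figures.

640

Step 1: 100-fold → factor 100
Step 2: 16-fold → factor 16
Step 3: 5 mL brought to 20 mL → factor 20/5 = 4
Step 4: 0.2 mL + 1.4 mL = 1.6 mL total → factor 1.6/0.2 = 8
Step 5: 200 μL + 3800 μL = 4000 μL total → factor 4000/200 = 20
Dilution factor to tube 2 = 1600; to tube 5 = 1.024 × 10^6
[tube 2]/[tube 5] = (factor to tube 5)/(factor to tube 2) = 1.024 × 10^6/1600 = 640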